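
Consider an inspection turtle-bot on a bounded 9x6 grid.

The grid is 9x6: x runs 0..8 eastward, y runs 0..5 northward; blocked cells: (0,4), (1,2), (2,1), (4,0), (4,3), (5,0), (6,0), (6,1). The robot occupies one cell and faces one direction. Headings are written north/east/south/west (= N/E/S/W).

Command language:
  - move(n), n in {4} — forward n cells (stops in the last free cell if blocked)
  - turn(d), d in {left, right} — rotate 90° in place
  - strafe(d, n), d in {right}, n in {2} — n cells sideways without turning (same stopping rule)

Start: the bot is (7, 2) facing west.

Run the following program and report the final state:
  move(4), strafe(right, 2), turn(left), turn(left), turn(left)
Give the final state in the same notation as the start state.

(3, 4) facing north

from: (7, 2) facing west
[1] after move(4): (3, 2) facing west
[2] after strafe(right, 2): (3, 4) facing west
[3] after turn(left): (3, 4) facing south
[4] after turn(left): (3, 4) facing east
[5] after turn(left): (3, 4) facing north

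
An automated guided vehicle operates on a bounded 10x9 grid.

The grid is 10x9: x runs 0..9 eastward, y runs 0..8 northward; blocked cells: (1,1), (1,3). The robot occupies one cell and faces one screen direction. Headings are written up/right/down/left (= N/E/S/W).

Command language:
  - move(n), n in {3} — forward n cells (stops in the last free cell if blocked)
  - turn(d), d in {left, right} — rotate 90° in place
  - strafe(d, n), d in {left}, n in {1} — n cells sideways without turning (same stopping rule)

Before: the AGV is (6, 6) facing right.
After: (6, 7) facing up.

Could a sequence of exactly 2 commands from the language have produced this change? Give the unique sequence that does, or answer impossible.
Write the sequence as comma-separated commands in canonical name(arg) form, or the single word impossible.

key: cell and facing (now N) both changed — the 2 commands mix motion and turning
from: (6, 6) facing right
[1] after strafe(left, 1): (6, 7) facing right
[2] after turn(left): (6, 7) facing up
all 16 alternatives checked — unique.

strafe(left, 1), turn(left)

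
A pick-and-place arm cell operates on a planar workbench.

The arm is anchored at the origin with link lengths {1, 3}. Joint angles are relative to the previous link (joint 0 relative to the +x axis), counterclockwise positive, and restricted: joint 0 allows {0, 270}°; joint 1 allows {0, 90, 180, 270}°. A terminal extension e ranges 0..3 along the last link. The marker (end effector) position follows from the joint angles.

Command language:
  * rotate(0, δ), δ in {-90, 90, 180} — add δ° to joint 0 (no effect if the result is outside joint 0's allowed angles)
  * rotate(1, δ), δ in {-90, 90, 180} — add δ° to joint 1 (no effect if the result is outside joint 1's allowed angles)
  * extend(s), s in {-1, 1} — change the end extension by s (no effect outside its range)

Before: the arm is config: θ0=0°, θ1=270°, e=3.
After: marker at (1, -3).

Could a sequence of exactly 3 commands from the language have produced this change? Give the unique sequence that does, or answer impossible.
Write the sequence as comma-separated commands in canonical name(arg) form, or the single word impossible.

extend(-1), extend(-1), extend(-1)

initial: config: θ0=0°, θ1=270°, e=3
[1] after extend(-1): config: θ0=0°, θ1=270°, e=2
[2] after extend(-1): config: θ0=0°, θ1=270°, e=1
[3] after extend(-1): config: θ0=0°, θ1=270°, e=0
uniquely the one of 512 3-step routes that fits.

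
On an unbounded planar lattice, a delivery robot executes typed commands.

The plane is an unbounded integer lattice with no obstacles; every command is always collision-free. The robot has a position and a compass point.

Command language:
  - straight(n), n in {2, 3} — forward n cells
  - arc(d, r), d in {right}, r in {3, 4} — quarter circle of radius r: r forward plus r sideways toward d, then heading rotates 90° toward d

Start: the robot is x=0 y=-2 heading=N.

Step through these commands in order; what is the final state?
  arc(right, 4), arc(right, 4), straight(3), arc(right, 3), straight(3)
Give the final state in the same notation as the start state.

t0: x=0 y=-2 heading=N
t=1 arc(right, 4) ⇒ x=4 y=2 heading=E
t=2 arc(right, 4) ⇒ x=8 y=-2 heading=S
t=3 straight(3) ⇒ x=8 y=-5 heading=S
t=4 arc(right, 3) ⇒ x=5 y=-8 heading=W
t=5 straight(3) ⇒ x=2 y=-8 heading=W

x=2 y=-8 heading=W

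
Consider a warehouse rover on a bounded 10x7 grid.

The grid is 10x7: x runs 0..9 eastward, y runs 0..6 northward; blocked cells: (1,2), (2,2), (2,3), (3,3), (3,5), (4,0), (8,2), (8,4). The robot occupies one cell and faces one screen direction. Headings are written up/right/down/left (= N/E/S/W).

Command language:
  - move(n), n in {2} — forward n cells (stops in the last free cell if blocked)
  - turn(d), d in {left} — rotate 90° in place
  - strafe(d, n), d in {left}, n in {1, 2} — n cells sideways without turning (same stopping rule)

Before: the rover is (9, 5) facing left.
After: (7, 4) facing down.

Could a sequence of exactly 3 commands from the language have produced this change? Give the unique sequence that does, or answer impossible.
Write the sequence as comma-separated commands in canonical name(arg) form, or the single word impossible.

move(2), strafe(left, 1), turn(left)

key: position moved to (7,4) AND the heading swung to S — translation plus rotation needed
from: (9, 5) facing left
1. move(2) → (7, 5) facing left
2. strafe(left, 1) → (7, 4) facing left
3. turn(left) → (7, 4) facing down
no other 3-command option fits: unique.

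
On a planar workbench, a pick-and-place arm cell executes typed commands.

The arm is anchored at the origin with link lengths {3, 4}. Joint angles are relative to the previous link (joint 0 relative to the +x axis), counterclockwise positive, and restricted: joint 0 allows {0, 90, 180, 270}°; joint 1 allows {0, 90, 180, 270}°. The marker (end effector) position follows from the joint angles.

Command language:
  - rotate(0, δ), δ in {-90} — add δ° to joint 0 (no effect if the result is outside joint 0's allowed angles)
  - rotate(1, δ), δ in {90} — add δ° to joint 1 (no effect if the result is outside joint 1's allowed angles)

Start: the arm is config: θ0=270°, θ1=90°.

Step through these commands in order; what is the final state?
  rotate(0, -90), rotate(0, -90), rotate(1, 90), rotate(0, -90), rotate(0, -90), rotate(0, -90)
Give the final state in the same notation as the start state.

config: θ0=180°, θ1=180°

t0: config: θ0=270°, θ1=90°
[1] after rotate(0, -90): config: θ0=180°, θ1=90°
[2] after rotate(0, -90): config: θ0=90°, θ1=90°
[3] after rotate(1, 90): config: θ0=90°, θ1=180°
[4] after rotate(0, -90): config: θ0=0°, θ1=180°
[5] after rotate(0, -90): config: θ0=270°, θ1=180°
[6] after rotate(0, -90): config: θ0=180°, θ1=180°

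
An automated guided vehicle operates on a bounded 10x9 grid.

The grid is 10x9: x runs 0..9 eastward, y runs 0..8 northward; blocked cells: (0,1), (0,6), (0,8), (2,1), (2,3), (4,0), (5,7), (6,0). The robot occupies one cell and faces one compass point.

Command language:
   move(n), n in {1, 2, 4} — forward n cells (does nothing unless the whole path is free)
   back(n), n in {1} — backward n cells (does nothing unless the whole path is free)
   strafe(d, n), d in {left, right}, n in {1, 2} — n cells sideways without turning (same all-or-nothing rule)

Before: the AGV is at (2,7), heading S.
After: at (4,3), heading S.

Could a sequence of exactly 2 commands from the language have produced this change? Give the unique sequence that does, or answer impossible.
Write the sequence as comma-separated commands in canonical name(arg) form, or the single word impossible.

key: heading stays S — no command in the sequence turns
begin: at (2,7), heading S
[1] after strafe(left, 2): at (4,7), heading S
[2] after move(4): at (4,3), heading S
all 64 alternatives checked — unique.

strafe(left, 2), move(4)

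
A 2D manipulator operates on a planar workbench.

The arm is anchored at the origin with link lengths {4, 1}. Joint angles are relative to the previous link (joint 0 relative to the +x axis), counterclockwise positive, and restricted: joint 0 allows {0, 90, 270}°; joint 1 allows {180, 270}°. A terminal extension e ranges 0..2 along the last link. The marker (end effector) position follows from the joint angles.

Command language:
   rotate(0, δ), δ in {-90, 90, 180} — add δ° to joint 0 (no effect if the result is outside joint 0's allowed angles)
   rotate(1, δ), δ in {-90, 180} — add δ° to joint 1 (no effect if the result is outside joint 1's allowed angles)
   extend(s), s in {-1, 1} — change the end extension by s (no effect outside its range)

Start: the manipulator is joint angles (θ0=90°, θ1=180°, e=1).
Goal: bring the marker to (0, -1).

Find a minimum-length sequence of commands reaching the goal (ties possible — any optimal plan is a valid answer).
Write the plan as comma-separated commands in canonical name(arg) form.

start: joint angles (θ0=90°, θ1=180°, e=1)
step 1 (rotate(0, 180)): joint angles (θ0=270°, θ1=180°, e=1)
step 2 (extend(1)): joint angles (θ0=270°, θ1=180°, e=2)
no 1-step plan works, so 2 is optimal.

rotate(0, 180), extend(1)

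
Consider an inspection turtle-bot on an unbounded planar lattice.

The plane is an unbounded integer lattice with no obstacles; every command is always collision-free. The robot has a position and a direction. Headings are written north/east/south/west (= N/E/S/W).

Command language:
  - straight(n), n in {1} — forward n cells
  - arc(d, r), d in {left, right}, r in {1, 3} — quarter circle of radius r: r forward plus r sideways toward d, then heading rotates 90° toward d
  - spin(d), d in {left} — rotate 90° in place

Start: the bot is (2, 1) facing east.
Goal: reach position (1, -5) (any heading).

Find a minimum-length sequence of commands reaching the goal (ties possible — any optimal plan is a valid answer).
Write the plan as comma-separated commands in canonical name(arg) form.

initial: (2, 1) facing east
t=1 arc(right, 3) ⇒ (5, -2) facing south
t=2 arc(right, 3) ⇒ (2, -5) facing west
t=3 straight(1) ⇒ (1, -5) facing west
shorter routes all fall short; 3 is best.

arc(right, 3), arc(right, 3), straight(1)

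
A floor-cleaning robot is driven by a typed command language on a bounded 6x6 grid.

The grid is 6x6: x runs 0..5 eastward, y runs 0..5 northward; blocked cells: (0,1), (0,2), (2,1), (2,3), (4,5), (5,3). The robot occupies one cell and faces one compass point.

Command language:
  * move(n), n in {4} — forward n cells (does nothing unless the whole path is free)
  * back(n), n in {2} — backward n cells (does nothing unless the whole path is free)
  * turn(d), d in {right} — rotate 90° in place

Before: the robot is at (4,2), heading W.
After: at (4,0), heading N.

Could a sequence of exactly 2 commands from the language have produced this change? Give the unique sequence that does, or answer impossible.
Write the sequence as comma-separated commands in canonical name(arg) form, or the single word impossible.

key: running back(2) before turn(right) would end elsewhere — order is forced
start: at (4,2), heading W
[1] after turn(right): at (4,2), heading N
[2] after back(2): at (4,0), heading N
uniquely the one of 9 2-step routes that fits.

turn(right), back(2)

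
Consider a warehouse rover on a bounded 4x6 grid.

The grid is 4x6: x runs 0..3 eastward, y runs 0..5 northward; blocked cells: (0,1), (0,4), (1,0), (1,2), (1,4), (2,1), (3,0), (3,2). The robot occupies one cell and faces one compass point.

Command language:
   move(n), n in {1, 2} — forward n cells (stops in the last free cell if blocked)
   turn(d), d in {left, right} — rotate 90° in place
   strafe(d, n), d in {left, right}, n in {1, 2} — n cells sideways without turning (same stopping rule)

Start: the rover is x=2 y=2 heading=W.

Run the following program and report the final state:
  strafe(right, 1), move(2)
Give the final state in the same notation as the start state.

begin: x=2 y=2 heading=W
step 1 (strafe(right, 1)): x=2 y=3 heading=W
step 2 (move(2)): x=0 y=3 heading=W

x=0 y=3 heading=W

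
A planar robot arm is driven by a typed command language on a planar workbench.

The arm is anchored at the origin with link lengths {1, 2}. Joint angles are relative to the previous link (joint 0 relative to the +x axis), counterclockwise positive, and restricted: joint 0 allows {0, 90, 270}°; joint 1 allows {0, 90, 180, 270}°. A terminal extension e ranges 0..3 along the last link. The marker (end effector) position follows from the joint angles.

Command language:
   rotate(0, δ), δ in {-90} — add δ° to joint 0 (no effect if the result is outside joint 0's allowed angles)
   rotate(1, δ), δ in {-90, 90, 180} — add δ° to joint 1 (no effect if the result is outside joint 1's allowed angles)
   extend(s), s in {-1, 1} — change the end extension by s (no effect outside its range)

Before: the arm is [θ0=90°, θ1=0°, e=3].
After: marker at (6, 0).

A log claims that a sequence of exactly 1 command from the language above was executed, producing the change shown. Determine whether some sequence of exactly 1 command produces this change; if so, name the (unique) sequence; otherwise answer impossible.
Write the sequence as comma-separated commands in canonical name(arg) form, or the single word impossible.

rotate(0, -90)

initial: [θ0=90°, θ1=0°, e=3]
1. rotate(0, -90) → [θ0=0°, θ1=0°, e=3]
no rival 1-sequence matches.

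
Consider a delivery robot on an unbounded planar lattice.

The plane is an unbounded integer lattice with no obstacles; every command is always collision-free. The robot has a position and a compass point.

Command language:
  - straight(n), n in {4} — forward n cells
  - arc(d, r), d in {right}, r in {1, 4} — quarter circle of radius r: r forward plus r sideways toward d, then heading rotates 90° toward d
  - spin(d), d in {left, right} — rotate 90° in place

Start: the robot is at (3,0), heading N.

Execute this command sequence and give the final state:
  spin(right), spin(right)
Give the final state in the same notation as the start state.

at (3,0), heading S

from: at (3,0), heading N
1. spin(right) → at (3,0), heading E
2. spin(right) → at (3,0), heading S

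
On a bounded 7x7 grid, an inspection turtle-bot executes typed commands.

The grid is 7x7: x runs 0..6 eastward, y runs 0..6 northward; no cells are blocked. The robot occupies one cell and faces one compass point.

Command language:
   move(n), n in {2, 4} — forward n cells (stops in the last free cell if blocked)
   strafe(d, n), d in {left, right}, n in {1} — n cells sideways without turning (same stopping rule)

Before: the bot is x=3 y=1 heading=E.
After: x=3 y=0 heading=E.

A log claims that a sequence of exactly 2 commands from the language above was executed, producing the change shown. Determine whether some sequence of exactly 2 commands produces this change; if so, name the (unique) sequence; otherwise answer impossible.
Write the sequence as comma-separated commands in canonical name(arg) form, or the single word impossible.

key: the second strafe(right, 1) runs into the grid edge before its full distance
initial: x=3 y=1 heading=E
step 1 (strafe(right, 1)): x=3 y=0 heading=E
step 2 (strafe(right, 1)): x=3 y=0 heading=E
no rival 2-sequence matches.

strafe(right, 1), strafe(right, 1)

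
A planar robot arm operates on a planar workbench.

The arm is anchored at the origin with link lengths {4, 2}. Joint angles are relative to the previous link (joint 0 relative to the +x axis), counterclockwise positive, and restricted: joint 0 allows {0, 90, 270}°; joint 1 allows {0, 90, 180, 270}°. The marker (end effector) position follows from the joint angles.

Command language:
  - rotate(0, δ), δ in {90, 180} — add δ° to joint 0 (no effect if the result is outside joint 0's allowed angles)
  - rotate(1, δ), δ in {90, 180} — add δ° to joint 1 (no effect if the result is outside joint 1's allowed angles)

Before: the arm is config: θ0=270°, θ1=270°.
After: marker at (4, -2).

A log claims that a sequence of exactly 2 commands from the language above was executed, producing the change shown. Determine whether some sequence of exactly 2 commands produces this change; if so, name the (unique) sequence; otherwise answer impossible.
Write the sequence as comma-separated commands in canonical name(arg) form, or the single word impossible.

key: running rotate(0, 180) before rotate(0, 90) would end elsewhere — order is forced
start: config: θ0=270°, θ1=270°
t=1 rotate(0, 90) ⇒ config: θ0=0°, θ1=270°
t=2 rotate(0, 180) ⇒ config: θ0=0°, θ1=270°
no other 2-command option fits: unique.

rotate(0, 90), rotate(0, 180)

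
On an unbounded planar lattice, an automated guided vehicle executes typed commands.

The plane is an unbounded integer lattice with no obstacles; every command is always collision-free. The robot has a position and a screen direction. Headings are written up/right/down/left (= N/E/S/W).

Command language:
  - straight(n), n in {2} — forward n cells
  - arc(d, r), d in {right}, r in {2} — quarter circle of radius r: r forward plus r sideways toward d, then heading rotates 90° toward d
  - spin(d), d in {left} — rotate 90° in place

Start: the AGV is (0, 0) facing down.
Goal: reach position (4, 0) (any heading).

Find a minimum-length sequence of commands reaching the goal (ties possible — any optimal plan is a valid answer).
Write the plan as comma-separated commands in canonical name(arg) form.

spin(left), straight(2), straight(2)

t0: (0, 0) facing down
step 1 (spin(left)): (0, 0) facing right
step 2 (straight(2)): (2, 0) facing right
step 3 (straight(2)): (4, 0) facing right
minimal: 3 command(s), checked below 3.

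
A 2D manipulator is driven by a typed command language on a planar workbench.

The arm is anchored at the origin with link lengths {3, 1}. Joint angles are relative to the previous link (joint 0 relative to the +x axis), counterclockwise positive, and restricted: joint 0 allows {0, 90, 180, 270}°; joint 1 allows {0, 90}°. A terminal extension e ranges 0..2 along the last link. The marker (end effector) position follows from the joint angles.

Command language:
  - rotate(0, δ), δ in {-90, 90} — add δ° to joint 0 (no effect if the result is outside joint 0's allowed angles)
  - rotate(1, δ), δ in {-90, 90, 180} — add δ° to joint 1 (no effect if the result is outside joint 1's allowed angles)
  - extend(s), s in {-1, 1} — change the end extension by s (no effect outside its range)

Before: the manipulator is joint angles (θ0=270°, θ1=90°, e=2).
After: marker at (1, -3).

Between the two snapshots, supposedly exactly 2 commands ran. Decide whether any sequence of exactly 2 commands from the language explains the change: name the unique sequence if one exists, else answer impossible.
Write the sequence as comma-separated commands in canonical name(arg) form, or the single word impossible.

from: joint angles (θ0=270°, θ1=90°, e=2)
step 1 (extend(-1)): joint angles (θ0=270°, θ1=90°, e=1)
step 2 (extend(-1)): joint angles (θ0=270°, θ1=90°, e=0)
all 49 alternatives checked — unique.

extend(-1), extend(-1)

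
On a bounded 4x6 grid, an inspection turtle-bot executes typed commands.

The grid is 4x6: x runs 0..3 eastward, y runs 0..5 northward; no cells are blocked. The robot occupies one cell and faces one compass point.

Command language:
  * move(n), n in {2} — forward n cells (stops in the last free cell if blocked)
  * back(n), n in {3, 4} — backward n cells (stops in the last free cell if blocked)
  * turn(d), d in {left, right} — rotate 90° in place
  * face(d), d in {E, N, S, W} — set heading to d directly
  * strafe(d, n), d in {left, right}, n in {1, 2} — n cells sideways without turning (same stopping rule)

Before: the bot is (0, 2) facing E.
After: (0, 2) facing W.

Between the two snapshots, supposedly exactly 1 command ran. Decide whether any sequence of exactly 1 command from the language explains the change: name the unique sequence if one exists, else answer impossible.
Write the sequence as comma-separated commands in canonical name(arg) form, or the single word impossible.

key: parked at (0,2) the whole time — nothing moves the robot
start: (0, 2) facing E
1. face(W) → (0, 2) facing W
all 13 alternatives checked — unique.

face(W)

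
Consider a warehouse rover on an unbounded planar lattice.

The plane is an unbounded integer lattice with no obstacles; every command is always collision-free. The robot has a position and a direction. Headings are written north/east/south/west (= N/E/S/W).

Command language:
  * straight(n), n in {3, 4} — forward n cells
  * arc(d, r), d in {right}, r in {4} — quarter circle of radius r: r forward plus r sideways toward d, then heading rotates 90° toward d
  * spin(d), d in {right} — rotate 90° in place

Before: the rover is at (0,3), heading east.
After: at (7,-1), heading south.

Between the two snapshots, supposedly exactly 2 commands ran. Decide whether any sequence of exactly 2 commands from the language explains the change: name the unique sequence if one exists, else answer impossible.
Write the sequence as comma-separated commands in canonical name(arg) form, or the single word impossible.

straight(3), arc(right, 4)

key: running arc(right, 4) before straight(3) would end elsewhere — order is forced
initial: at (0,3), heading east
1. straight(3) → at (3,3), heading east
2. arc(right, 4) → at (7,-1), heading south
uniquely the one of 16 2-step routes that fits.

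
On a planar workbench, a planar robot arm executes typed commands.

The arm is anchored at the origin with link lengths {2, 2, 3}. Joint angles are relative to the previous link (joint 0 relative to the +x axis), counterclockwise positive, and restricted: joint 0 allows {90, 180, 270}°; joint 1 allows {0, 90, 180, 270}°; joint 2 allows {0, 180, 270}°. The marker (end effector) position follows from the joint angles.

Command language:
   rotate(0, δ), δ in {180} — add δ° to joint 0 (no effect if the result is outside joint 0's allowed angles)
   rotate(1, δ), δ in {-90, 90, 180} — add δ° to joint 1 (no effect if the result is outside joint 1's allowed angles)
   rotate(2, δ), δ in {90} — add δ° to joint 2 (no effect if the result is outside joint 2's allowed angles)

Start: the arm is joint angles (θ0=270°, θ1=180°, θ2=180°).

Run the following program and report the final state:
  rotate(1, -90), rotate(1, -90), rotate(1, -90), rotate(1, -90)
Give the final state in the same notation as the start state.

joint angles (θ0=270°, θ1=180°, θ2=180°)

from: joint angles (θ0=270°, θ1=180°, θ2=180°)
1. rotate(1, -90) → joint angles (θ0=270°, θ1=90°, θ2=180°)
2. rotate(1, -90) → joint angles (θ0=270°, θ1=0°, θ2=180°)
3. rotate(1, -90) → joint angles (θ0=270°, θ1=270°, θ2=180°)
4. rotate(1, -90) → joint angles (θ0=270°, θ1=180°, θ2=180°)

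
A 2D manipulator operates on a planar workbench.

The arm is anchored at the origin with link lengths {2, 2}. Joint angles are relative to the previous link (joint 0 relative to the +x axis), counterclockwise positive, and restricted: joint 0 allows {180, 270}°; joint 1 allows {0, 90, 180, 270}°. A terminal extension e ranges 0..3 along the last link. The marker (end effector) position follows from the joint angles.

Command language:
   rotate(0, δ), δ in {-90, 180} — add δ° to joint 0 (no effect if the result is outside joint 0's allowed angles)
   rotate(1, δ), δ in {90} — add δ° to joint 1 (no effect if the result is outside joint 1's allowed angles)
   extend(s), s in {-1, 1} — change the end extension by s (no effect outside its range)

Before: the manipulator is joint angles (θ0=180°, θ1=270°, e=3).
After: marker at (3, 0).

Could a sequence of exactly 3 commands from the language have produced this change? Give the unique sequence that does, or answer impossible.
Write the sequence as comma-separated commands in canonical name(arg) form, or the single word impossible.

initial: joint angles (θ0=180°, θ1=270°, e=3)
t=1 rotate(1, 90) ⇒ joint angles (θ0=180°, θ1=0°, e=3)
t=2 rotate(1, 90) ⇒ joint angles (θ0=180°, θ1=90°, e=3)
t=3 rotate(1, 90) ⇒ joint angles (θ0=180°, θ1=180°, e=3)
all 125 alternatives checked — unique.

rotate(1, 90), rotate(1, 90), rotate(1, 90)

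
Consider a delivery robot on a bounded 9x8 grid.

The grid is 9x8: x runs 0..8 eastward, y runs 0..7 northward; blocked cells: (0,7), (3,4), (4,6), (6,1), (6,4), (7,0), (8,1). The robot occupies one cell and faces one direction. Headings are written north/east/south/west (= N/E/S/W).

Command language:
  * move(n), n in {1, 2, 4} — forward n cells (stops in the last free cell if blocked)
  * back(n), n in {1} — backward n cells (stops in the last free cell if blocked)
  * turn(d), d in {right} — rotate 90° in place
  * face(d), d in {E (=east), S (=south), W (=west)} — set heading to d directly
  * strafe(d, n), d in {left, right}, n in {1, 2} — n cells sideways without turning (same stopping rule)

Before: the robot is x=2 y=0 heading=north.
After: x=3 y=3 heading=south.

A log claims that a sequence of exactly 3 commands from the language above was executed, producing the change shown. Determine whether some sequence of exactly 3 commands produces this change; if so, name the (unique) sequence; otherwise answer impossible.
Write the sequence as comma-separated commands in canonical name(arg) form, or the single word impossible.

key: cell and facing (now S) both changed — the 3 commands mix motion and turning
t0: x=2 y=0 heading=north
[1] after strafe(right, 1): x=3 y=0 heading=north
[2] after move(4): x=3 y=3 heading=north
[3] after face(S): x=3 y=3 heading=south
uniquely the one of 1728 3-step routes that fits.

strafe(right, 1), move(4), face(S)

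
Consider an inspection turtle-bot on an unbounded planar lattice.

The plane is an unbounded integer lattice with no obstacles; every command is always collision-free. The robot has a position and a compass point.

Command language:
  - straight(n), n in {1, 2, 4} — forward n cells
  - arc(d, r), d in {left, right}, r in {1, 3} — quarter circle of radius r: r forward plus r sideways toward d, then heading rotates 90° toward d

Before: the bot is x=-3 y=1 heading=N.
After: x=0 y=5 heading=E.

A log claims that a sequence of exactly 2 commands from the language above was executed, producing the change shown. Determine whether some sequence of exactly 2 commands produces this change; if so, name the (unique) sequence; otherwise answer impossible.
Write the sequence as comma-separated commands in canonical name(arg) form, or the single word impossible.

straight(1), arc(right, 3)

key: running arc(right, 3) before straight(1) would end elsewhere — order is forced
start: x=-3 y=1 heading=N
1. straight(1) → x=-3 y=2 heading=N
2. arc(right, 3) → x=0 y=5 heading=E
no rival 2-sequence matches.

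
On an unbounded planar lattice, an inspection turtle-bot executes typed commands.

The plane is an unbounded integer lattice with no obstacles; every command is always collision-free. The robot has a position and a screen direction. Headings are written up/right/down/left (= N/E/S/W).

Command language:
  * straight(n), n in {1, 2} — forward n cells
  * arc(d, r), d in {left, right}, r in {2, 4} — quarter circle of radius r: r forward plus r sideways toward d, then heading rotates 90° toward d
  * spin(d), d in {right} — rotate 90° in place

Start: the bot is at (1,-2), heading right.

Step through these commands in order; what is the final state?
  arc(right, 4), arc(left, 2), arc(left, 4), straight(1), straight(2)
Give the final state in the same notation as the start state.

at (11,-1), heading up

start: at (1,-2), heading right
[1] after arc(right, 4): at (5,-6), heading down
[2] after arc(left, 2): at (7,-8), heading right
[3] after arc(left, 4): at (11,-4), heading up
[4] after straight(1): at (11,-3), heading up
[5] after straight(2): at (11,-1), heading up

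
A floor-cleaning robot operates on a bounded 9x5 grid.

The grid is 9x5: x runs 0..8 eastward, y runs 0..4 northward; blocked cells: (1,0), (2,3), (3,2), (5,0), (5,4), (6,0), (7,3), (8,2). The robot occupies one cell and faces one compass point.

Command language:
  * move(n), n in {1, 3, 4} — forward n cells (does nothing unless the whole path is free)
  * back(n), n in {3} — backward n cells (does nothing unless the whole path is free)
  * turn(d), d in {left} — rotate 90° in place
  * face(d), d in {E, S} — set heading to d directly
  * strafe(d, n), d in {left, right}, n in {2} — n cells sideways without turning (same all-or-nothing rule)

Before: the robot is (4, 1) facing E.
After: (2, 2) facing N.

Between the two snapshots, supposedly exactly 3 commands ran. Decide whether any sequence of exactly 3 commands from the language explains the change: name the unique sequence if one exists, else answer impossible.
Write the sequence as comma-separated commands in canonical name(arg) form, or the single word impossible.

key: running move(1) before turn(left) would end elsewhere — order is forced
start: (4, 1) facing E
t=1 turn(left) ⇒ (4, 1) facing N
t=2 strafe(left, 2) ⇒ (2, 1) facing N
t=3 move(1) ⇒ (2, 2) facing N
all 729 alternatives checked — unique.

turn(left), strafe(left, 2), move(1)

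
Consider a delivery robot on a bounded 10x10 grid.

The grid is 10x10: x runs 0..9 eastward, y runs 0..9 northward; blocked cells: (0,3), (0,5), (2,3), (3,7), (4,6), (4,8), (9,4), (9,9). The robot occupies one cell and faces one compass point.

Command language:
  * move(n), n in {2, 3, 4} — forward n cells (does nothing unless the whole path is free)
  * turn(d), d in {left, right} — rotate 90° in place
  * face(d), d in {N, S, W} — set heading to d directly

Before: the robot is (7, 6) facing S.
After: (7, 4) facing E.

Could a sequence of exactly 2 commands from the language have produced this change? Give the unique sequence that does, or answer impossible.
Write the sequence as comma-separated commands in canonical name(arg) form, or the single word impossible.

move(2), turn(left)

key: order matters: swapping move(2) and turn(left) lands elsewhere
initial: (7, 6) facing S
[1] after move(2): (7, 4) facing S
[2] after turn(left): (7, 4) facing E
no other 2-command option fits: unique.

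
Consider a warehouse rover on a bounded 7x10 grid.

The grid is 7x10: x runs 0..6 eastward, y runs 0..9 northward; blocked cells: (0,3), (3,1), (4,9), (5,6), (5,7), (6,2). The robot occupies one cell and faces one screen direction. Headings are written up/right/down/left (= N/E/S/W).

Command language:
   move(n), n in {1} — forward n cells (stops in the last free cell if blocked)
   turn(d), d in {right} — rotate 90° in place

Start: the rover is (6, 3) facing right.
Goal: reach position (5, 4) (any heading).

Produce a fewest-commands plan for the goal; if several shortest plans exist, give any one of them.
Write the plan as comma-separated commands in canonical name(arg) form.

turn(right), turn(right), move(1), turn(right), move(1)

t0: (6, 3) facing right
[1] after turn(right): (6, 3) facing down
[2] after turn(right): (6, 3) facing left
[3] after move(1): (5, 3) facing left
[4] after turn(right): (5, 3) facing up
[5] after move(1): (5, 4) facing up
nothing shorter than 5 reaches the goal.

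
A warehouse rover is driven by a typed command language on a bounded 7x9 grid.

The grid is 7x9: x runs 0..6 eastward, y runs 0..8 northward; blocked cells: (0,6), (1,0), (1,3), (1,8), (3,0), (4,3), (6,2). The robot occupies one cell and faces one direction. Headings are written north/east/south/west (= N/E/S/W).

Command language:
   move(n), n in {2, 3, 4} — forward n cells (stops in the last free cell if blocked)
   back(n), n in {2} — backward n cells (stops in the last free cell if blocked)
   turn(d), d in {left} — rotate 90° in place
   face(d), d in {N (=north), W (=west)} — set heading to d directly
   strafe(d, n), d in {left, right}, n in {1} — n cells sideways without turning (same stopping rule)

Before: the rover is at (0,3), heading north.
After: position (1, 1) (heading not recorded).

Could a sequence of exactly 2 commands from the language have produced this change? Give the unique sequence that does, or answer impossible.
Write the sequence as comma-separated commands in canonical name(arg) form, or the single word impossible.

back(2), strafe(right, 1)

key: order matters: swapping back(2) and strafe(right, 1) lands elsewhere
start: at (0,3), heading north
1. back(2) → at (0,1), heading north
2. strafe(right, 1) → at (1,1), heading north
uniquely the one of 81 2-step routes that fits.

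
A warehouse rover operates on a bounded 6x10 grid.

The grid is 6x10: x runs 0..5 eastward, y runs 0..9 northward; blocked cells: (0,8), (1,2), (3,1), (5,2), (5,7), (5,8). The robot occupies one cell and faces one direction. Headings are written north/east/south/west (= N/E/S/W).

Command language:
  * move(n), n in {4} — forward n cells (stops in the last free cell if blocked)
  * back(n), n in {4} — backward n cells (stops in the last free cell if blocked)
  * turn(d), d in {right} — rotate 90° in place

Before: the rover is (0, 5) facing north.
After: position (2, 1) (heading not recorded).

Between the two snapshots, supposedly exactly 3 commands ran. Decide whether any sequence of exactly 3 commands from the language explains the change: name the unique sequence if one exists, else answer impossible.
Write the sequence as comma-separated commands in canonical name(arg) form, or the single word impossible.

back(4), turn(right), move(4)

key: move(4) is stopped early by the blocked cell at (3,1)
start: (0, 5) facing north
1. back(4) → (0, 1) facing north
2. turn(right) → (0, 1) facing east
3. move(4) → (2, 1) facing east
all 27 alternatives checked — unique.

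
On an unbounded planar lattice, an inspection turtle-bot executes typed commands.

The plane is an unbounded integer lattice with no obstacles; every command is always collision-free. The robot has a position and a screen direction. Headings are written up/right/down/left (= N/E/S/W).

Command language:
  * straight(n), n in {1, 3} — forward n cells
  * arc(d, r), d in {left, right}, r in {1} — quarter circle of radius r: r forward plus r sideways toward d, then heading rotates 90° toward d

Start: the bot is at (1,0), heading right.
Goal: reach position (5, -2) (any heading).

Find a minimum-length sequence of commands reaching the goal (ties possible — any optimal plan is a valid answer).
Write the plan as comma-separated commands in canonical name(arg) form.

begin: at (1,0), heading right
1. straight(3) → at (4,0), heading right
2. arc(right, 1) → at (5,-1), heading down
3. straight(1) → at (5,-2), heading down
nothing shorter than 3 reaches the goal.

straight(3), arc(right, 1), straight(1)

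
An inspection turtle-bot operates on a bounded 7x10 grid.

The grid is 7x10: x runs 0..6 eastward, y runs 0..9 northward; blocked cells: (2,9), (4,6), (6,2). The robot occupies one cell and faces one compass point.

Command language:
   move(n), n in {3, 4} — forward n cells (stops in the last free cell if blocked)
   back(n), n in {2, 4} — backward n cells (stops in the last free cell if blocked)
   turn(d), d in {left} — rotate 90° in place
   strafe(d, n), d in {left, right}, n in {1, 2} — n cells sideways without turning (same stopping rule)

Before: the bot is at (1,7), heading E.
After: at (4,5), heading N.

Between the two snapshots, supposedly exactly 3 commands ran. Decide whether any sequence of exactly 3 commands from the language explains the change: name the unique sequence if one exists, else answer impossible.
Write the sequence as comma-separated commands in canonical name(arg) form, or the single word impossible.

key: position moved to (4,5) AND the heading swung to N — translation plus rotation needed
begin: at (1,7), heading E
1. strafe(right, 2) → at (1,5), heading E
2. move(3) → at (4,5), heading E
3. turn(left) → at (4,5), heading N
uniquely the one of 729 3-step routes that fits.

strafe(right, 2), move(3), turn(left)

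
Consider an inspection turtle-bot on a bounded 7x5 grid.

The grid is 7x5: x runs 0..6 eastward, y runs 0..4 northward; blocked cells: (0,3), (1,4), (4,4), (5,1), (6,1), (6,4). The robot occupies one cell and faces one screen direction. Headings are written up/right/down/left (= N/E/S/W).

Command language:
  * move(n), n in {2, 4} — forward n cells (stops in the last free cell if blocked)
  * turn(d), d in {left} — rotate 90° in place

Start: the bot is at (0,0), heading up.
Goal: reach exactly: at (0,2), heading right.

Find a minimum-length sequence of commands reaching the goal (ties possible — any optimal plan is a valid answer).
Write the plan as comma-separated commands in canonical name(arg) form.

move(2), turn(left), turn(left), turn(left)

from: at (0,0), heading up
t=1 move(2) ⇒ at (0,2), heading up
t=2 turn(left) ⇒ at (0,2), heading left
t=3 turn(left) ⇒ at (0,2), heading down
t=4 turn(left) ⇒ at (0,2), heading right
minimal: 4 command(s), checked below 4.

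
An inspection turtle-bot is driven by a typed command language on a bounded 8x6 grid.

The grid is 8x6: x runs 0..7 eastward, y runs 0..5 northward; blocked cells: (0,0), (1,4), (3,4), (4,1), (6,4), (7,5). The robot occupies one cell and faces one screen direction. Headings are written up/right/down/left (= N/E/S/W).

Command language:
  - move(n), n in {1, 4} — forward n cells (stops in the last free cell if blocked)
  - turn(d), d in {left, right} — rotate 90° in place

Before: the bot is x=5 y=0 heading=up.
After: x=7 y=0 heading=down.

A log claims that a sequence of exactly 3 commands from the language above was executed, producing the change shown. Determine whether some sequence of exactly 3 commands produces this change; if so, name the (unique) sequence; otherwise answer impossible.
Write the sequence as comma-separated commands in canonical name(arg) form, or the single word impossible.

key: move(4) runs into the grid edge before its full distance
t0: x=5 y=0 heading=up
[1] after turn(right): x=5 y=0 heading=right
[2] after move(4): x=7 y=0 heading=right
[3] after turn(right): x=7 y=0 heading=down
all 64 alternatives checked — unique.

turn(right), move(4), turn(right)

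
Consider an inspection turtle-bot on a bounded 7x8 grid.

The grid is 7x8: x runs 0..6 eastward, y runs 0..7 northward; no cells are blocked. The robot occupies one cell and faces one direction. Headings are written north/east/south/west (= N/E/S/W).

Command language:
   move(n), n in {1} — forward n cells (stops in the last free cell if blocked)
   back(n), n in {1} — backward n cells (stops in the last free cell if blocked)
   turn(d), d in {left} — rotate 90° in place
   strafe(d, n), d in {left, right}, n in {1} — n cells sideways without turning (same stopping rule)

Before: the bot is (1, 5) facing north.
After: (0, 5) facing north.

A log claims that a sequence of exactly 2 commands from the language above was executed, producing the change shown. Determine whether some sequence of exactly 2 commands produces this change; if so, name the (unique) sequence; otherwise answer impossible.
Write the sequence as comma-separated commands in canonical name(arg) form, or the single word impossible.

key: still facing N at the end — nothing in the sequence rotates
initial: (1, 5) facing north
t=1 strafe(left, 1) ⇒ (0, 5) facing north
t=2 strafe(left, 1) ⇒ (0, 5) facing north
uniquely the one of 25 2-step routes that fits.

strafe(left, 1), strafe(left, 1)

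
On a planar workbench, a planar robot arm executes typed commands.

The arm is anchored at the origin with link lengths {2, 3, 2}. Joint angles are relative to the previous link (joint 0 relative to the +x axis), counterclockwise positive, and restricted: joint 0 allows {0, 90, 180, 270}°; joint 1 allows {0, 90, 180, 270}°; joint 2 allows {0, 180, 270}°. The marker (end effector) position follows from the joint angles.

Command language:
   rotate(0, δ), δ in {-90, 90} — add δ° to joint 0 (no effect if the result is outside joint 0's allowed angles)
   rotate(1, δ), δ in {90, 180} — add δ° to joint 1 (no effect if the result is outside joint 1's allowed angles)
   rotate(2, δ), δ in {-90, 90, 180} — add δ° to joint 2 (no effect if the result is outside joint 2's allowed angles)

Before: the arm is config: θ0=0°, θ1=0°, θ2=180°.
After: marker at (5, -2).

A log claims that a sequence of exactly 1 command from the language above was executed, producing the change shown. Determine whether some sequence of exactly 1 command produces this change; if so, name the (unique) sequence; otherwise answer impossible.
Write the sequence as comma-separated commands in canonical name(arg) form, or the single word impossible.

rotate(2, 90)

t0: config: θ0=0°, θ1=0°, θ2=180°
1. rotate(2, 90) → config: θ0=0°, θ1=0°, θ2=270°
all 7 alternatives checked — unique.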